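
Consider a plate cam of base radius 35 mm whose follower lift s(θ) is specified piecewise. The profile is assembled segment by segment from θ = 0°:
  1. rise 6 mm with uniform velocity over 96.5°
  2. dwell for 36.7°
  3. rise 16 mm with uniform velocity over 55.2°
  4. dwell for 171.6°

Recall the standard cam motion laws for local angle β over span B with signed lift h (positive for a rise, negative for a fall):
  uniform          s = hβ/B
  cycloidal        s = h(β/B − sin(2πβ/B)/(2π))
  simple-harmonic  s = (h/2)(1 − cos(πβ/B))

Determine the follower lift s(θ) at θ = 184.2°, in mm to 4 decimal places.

seg 1 [0°–96.5°] uniform, h=6: full span → s += 6 → s = 6.0000
seg 2 [96.5°–133.2°] dwell: s stays 6.0000
seg 3 [133.2°–188.4°] uniform, h=16: θ=184.2° here. β=51, B=55.2. 16·51/55.2 = 14.7826 → s = 20.7826

20.7826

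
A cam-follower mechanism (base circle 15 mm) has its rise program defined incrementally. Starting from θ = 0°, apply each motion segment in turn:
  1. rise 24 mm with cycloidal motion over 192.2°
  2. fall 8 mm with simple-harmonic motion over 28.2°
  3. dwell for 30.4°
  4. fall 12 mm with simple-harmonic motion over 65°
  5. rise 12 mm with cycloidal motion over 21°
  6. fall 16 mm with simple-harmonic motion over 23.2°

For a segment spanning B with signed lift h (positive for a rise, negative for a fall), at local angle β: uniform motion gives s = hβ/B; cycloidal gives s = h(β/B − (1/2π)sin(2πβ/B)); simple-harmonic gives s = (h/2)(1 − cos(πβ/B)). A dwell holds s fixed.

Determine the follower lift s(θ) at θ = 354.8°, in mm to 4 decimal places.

seg 1 [0°–192.2°] cycloidal, h=24: full span → s += 24 → s = 24.0000
seg 2 [192.2°–220.4°] simple-harmonic, h=-8: full span → s += -8 → s = 16.0000
seg 3 [220.4°–250.8°] dwell: s stays 16.0000
seg 4 [250.8°–315.8°] simple-harmonic, h=-12: full span → s += -12 → s = 4.0000
seg 5 [315.8°–336.8°] cycloidal, h=12: full span → s += 12 → s = 16.0000
seg 6 [336.8°–360°] simple-harmonic, h=-16: θ=354.8° here. β=18, B=23.2. -16/2·(1 − cos(π·0.7759)) = -14.0973 → s = 1.9027

1.9027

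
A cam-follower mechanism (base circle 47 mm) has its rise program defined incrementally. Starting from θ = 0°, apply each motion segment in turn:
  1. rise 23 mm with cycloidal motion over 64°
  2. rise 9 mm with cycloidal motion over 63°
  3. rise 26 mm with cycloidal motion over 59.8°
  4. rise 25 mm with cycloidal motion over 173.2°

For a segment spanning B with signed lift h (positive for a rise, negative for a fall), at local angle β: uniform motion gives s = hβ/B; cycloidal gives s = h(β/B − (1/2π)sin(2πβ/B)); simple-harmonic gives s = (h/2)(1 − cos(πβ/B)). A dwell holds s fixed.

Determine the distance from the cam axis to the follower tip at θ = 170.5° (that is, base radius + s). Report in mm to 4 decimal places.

seg 1 [0°–64°] cycloidal, h=23: full span → s += 23 → s = 23.0000
seg 2 [64°–127°] cycloidal, h=9: full span → s += 9 → s = 32.0000
seg 3 [127°–186.8°] cycloidal, h=26: θ=170.5° here. β=43.5, B=59.8. 26·(0.7274 − sin(2π·0.7274)/(2π)) = 23.0095 → s = 55.0095
radial distance = base radius + s = 47 + 55.0095 = 102.0095

102.0095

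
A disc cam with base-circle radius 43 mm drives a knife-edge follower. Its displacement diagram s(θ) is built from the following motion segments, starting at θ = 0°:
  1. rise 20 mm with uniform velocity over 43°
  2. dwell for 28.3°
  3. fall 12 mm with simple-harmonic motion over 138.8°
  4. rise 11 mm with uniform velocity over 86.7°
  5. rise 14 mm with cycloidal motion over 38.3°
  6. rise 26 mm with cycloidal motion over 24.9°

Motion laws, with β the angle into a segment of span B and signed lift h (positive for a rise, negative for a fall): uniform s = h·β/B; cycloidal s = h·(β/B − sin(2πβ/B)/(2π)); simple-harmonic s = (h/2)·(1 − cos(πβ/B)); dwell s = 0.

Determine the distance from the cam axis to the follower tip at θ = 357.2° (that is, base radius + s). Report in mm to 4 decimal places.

seg 1 [0°–43°] uniform, h=20: full span → s += 20 → s = 20.0000
seg 2 [43°–71.3°] dwell: s stays 20.0000
seg 3 [71.3°–210.1°] simple-harmonic, h=-12: full span → s += -12 → s = 8.0000
seg 4 [210.1°–296.8°] uniform, h=11: full span → s += 11 → s = 19.0000
seg 5 [296.8°–335.1°] cycloidal, h=14: full span → s += 14 → s = 33.0000
seg 6 [335.1°–360°] cycloidal, h=26: θ=357.2° here. β=22.1, B=24.9. 26·(0.8876 − sin(2π·0.8876)/(2π)) = 25.7627 → s = 58.7627
radial distance = base radius + s = 43 + 58.7627 = 101.7627

101.7627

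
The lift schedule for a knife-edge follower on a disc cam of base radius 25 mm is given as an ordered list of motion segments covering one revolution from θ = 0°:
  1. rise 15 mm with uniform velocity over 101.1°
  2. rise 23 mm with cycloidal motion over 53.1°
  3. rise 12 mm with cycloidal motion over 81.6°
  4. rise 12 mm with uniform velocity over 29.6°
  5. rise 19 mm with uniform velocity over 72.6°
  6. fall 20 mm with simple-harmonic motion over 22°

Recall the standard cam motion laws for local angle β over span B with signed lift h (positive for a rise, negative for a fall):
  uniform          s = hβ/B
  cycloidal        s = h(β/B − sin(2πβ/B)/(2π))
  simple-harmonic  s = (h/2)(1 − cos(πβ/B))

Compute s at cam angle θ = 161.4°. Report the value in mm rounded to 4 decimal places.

seg 1 [0°–101.1°] uniform, h=15: full span → s += 15 → s = 15.0000
seg 2 [101.1°–154.2°] cycloidal, h=23: full span → s += 23 → s = 38.0000
seg 3 [154.2°–235.8°] cycloidal, h=12: θ=161.4° here. β=7.2, B=81.6. 12·(0.0882 − sin(2π·0.0882)/(2π)) = 0.0534 → s = 38.0534

38.0534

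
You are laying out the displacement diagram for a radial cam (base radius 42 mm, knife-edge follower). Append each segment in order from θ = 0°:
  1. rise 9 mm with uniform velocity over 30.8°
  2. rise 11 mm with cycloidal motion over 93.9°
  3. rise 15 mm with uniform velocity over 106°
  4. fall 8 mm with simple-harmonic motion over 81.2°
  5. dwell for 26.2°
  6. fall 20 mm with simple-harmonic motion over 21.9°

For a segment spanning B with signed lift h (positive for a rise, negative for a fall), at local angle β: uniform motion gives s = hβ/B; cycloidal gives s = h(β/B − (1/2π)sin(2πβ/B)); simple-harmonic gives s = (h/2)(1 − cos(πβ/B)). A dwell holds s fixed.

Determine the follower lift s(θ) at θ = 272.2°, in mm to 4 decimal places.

seg 1 [0°–30.8°] uniform, h=9: full span → s += 9 → s = 9.0000
seg 2 [30.8°–124.7°] cycloidal, h=11: full span → s += 11 → s = 20.0000
seg 3 [124.7°–230.7°] uniform, h=15: full span → s += 15 → s = 35.0000
seg 4 [230.7°–311.9°] simple-harmonic, h=-8: θ=272.2° here. β=41.5, B=81.2. -8/2·(1 − cos(π·0.5111)) = -4.1393 → s = 30.8607

30.8607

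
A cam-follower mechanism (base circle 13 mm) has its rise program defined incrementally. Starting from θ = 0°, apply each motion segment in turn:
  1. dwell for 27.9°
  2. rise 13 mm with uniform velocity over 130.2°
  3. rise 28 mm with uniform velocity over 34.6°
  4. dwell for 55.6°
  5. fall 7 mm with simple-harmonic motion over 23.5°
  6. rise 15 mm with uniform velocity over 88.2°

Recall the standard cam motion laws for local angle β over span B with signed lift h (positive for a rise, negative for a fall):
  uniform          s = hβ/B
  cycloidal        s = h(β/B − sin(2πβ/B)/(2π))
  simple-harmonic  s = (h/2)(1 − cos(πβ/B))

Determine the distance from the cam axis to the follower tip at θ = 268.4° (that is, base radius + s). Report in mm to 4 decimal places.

seg 1 [0°–27.9°] dwell: s stays 0.0000
seg 2 [27.9°–158.1°] uniform, h=13: full span → s += 13 → s = 13.0000
seg 3 [158.1°–192.7°] uniform, h=28: full span → s += 28 → s = 41.0000
seg 4 [192.7°–248.3°] dwell: s stays 41.0000
seg 5 [248.3°–271.8°] simple-harmonic, h=-7: θ=268.4° here. β=20.1, B=23.5. -7/2·(1 − cos(π·0.8553)) = -6.6446 → s = 34.3554
radial distance = base radius + s = 13 + 34.3554 = 47.3554

47.3554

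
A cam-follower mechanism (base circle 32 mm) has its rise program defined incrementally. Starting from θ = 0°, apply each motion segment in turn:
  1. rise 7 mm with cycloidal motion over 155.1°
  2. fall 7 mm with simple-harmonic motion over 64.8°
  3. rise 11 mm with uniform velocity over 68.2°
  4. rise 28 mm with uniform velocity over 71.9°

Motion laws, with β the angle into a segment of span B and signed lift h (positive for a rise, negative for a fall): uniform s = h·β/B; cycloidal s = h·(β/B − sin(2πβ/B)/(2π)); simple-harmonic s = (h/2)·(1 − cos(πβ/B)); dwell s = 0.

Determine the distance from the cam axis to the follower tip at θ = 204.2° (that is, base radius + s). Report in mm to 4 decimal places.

seg 1 [0°–155.1°] cycloidal, h=7: full span → s += 7 → s = 7.0000
seg 2 [155.1°–219.9°] simple-harmonic, h=-7: θ=204.2° here. β=49.1, B=64.8. -7/2·(1 − cos(π·0.7577)) = -6.0341 → s = 0.9659
radial distance = base radius + s = 32 + 0.9659 = 32.9659

32.9659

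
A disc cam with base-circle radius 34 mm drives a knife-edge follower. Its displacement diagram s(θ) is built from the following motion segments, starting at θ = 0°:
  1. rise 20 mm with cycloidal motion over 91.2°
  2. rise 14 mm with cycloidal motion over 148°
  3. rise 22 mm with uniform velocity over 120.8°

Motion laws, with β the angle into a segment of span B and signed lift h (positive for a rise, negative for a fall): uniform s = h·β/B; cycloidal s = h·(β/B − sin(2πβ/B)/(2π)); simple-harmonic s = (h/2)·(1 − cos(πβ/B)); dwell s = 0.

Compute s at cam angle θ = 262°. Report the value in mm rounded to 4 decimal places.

seg 1 [0°–91.2°] cycloidal, h=20: full span → s += 20 → s = 20.0000
seg 2 [91.2°–239.2°] cycloidal, h=14: full span → s += 14 → s = 34.0000
seg 3 [239.2°–360°] uniform, h=22: θ=262° here. β=22.8, B=120.8. 22·22.8/120.8 = 4.1523 → s = 38.1523

38.1523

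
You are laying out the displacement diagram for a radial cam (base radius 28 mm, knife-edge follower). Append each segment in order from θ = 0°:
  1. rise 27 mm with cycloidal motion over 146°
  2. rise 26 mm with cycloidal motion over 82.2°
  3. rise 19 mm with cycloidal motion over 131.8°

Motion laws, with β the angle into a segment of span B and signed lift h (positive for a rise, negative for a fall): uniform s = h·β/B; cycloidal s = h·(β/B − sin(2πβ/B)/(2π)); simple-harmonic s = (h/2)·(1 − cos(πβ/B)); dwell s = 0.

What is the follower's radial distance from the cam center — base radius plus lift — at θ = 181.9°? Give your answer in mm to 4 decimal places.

seg 1 [0°–146°] cycloidal, h=27: full span → s += 27 → s = 27.0000
seg 2 [146°–228.2°] cycloidal, h=26: θ=181.9° here. β=35.9, B=82.2. 26·(0.4367 − sin(2π·0.4367)/(2π)) = 9.7534 → s = 36.7534
radial distance = base radius + s = 28 + 36.7534 = 64.7534

64.7534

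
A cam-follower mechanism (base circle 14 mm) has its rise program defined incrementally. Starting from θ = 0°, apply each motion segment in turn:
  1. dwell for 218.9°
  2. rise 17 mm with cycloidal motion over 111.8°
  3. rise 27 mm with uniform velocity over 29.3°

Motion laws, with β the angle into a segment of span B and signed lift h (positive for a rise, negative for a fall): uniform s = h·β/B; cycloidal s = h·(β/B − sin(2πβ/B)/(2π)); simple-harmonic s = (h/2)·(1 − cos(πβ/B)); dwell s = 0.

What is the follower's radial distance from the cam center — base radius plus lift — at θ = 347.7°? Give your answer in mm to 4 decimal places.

seg 1 [0°–218.9°] dwell: s stays 0.0000
seg 2 [218.9°–330.7°] cycloidal, h=17: full span → s += 17 → s = 17.0000
seg 3 [330.7°–360°] uniform, h=27: θ=347.7° here. β=17, B=29.3. 27·17/29.3 = 15.6655 → s = 32.6655
radial distance = base radius + s = 14 + 32.6655 = 46.6655

46.6655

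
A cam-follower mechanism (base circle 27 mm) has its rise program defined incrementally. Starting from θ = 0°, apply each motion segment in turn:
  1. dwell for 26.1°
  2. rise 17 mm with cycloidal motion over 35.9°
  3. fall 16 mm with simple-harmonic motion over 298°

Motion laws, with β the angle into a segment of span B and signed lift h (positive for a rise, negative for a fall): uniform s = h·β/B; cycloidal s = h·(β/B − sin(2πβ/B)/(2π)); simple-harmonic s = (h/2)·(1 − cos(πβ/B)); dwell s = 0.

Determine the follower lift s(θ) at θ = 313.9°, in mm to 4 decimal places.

seg 1 [0°–26.1°] dwell: s stays 0.0000
seg 2 [26.1°–62°] cycloidal, h=17: full span → s += 17 → s = 17.0000
seg 3 [62°–360°] simple-harmonic, h=-16: θ=313.9° here. β=251.9, B=298. -16/2·(1 − cos(π·0.8453)) = -15.0737 → s = 1.9263

1.9263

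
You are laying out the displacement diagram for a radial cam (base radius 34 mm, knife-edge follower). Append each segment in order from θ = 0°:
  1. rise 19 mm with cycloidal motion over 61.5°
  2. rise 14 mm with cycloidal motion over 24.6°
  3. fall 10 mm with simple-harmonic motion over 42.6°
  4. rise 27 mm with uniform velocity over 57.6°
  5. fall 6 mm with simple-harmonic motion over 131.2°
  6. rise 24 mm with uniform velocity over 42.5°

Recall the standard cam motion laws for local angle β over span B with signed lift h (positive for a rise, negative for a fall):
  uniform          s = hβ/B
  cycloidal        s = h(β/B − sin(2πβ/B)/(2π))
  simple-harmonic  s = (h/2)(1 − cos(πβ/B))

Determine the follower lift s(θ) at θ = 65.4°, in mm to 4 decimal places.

seg 1 [0°–61.5°] cycloidal, h=19: full span → s += 19 → s = 19.0000
seg 2 [61.5°–86.1°] cycloidal, h=14: θ=65.4° here. β=3.9, B=24.6. 14·(0.1585 − sin(2π·0.1585)/(2π)) = 0.3493 → s = 19.3493

19.3493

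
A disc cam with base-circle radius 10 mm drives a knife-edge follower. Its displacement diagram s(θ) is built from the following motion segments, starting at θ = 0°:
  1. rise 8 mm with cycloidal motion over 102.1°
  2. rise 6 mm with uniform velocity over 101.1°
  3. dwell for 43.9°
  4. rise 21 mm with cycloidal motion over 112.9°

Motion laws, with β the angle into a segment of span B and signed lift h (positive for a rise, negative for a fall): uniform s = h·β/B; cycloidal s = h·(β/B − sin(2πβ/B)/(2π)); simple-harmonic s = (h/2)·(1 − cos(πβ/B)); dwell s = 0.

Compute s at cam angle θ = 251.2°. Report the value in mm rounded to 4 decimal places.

seg 1 [0°–102.1°] cycloidal, h=8: full span → s += 8 → s = 8.0000
seg 2 [102.1°–203.2°] uniform, h=6: full span → s += 6 → s = 14.0000
seg 3 [203.2°–247.1°] dwell: s stays 14.0000
seg 4 [247.1°–360°] cycloidal, h=21: θ=251.2° here. β=4.1, B=112.9. 21·(0.0363 − sin(2π·0.0363)/(2π)) = 0.0066 → s = 14.0066

14.0066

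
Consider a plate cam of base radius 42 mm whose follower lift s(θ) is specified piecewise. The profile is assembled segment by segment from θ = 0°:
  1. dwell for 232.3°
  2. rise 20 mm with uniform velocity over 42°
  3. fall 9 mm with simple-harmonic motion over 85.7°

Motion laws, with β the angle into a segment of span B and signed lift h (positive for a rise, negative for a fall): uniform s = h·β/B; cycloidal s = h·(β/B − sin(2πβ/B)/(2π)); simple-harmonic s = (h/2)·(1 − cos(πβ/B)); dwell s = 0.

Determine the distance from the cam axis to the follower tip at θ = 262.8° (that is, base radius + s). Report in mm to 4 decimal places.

seg 1 [0°–232.3°] dwell: s stays 0.0000
seg 2 [232.3°–274.3°] uniform, h=20: θ=262.8° here. β=30.5, B=42. 20·30.5/42 = 14.5238 → s = 14.5238
radial distance = base radius + s = 42 + 14.5238 = 56.5238

56.5238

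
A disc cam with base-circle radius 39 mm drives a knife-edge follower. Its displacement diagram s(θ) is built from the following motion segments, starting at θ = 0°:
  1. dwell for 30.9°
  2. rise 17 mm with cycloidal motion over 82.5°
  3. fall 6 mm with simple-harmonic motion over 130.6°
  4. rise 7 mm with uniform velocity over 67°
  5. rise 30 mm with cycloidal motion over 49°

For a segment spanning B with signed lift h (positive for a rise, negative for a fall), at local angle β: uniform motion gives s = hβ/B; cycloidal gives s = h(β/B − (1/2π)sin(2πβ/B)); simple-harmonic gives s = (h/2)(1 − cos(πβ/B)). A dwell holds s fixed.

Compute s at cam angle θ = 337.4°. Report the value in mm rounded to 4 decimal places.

seg 1 [0°–30.9°] dwell: s stays 0.0000
seg 2 [30.9°–113.4°] cycloidal, h=17: full span → s += 17 → s = 17.0000
seg 3 [113.4°–244°] simple-harmonic, h=-6: full span → s += -6 → s = 11.0000
seg 4 [244°–311°] uniform, h=7: full span → s += 7 → s = 18.0000
seg 5 [311°–360°] cycloidal, h=30: θ=337.4° here. β=26.4, B=49. 30·(0.5388 − sin(2π·0.5388)/(2π)) = 17.3151 → s = 35.3151

35.3151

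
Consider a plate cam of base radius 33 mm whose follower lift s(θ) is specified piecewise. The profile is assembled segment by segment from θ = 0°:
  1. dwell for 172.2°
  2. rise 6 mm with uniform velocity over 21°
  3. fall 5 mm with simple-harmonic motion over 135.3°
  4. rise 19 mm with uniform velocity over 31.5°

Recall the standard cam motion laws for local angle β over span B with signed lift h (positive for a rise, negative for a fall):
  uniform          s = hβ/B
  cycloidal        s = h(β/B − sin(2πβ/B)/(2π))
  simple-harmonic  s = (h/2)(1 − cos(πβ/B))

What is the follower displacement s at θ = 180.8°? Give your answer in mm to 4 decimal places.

seg 1 [0°–172.2°] dwell: s stays 0.0000
seg 2 [172.2°–193.2°] uniform, h=6: θ=180.8° here. β=8.6, B=21. 6·8.6/21 = 2.4571 → s = 2.4571

2.4571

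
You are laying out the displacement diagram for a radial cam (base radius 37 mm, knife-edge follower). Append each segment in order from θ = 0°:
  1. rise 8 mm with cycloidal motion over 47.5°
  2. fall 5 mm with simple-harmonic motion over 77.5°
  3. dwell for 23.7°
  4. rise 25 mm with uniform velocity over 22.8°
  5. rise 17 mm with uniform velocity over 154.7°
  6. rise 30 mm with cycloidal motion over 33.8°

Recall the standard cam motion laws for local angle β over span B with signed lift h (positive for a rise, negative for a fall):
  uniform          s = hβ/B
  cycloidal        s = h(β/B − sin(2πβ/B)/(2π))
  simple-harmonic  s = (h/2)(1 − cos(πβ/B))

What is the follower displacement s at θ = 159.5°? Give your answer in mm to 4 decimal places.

seg 1 [0°–47.5°] cycloidal, h=8: full span → s += 8 → s = 8.0000
seg 2 [47.5°–125°] simple-harmonic, h=-5: full span → s += -5 → s = 3.0000
seg 3 [125°–148.7°] dwell: s stays 3.0000
seg 4 [148.7°–171.5°] uniform, h=25: θ=159.5° here. β=10.8, B=22.8. 25·10.8/22.8 = 11.8421 → s = 14.8421

14.8421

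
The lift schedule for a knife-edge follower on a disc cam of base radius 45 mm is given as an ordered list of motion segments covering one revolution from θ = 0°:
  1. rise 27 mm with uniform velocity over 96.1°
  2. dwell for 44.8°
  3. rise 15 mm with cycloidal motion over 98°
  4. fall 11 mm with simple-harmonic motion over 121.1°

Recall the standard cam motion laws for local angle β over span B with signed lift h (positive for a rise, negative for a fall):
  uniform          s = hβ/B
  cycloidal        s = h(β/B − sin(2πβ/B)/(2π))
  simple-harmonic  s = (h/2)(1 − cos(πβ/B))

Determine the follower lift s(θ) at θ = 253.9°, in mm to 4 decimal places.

seg 1 [0°–96.1°] uniform, h=27: full span → s += 27 → s = 27.0000
seg 2 [96.1°–140.9°] dwell: s stays 27.0000
seg 3 [140.9°–238.9°] cycloidal, h=15: full span → s += 15 → s = 42.0000
seg 4 [238.9°–360°] simple-harmonic, h=-11: θ=253.9° here. β=15, B=121.1. -11/2·(1 − cos(π·0.1239)) = -0.4112 → s = 41.5888

41.5888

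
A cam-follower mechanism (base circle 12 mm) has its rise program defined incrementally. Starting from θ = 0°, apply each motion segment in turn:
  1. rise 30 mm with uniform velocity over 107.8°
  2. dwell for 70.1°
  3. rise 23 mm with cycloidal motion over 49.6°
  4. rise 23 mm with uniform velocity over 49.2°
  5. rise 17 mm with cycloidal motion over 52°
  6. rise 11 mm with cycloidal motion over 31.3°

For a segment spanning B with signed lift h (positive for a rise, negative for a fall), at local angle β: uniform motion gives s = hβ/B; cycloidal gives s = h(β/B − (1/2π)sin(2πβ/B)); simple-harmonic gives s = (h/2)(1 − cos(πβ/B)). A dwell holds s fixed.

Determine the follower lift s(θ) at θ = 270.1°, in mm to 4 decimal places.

seg 1 [0°–107.8°] uniform, h=30: full span → s += 30 → s = 30.0000
seg 2 [107.8°–177.9°] dwell: s stays 30.0000
seg 3 [177.9°–227.5°] cycloidal, h=23: full span → s += 23 → s = 53.0000
seg 4 [227.5°–276.7°] uniform, h=23: θ=270.1° here. β=42.6, B=49.2. 23·42.6/49.2 = 19.9146 → s = 72.9146

72.9146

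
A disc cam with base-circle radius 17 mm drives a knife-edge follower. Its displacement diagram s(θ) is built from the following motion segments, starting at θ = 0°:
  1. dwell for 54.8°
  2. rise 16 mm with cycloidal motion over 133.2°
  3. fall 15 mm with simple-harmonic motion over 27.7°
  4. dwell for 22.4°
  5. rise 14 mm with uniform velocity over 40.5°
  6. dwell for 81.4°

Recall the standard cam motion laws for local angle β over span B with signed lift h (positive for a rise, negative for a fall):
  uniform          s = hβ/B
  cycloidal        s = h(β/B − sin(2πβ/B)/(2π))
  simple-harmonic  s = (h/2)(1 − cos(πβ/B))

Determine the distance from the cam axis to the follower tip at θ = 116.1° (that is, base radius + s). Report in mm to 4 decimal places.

seg 1 [0°–54.8°] dwell: s stays 0.0000
seg 2 [54.8°–188°] cycloidal, h=16: θ=116.1° here. β=61.3, B=133.2. 16·(0.4602 − sin(2π·0.4602)/(2π)) = 6.7333 → s = 6.7333
radial distance = base radius + s = 17 + 6.7333 = 23.7333

23.7333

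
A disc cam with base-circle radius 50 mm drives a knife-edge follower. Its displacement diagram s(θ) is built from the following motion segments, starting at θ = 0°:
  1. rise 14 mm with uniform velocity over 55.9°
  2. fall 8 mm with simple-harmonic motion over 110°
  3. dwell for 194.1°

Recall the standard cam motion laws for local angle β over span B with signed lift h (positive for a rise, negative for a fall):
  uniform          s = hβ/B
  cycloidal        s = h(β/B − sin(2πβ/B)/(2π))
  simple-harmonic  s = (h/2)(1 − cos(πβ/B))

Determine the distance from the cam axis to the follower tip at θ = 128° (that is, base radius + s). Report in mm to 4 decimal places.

seg 1 [0°–55.9°] uniform, h=14: full span → s += 14 → s = 14.0000
seg 2 [55.9°–165.9°] simple-harmonic, h=-8: θ=128° here. β=72.1, B=110. -8/2·(1 − cos(π·0.6555)) = -5.8768 → s = 8.1232
radial distance = base radius + s = 50 + 8.1232 = 58.1232

58.1232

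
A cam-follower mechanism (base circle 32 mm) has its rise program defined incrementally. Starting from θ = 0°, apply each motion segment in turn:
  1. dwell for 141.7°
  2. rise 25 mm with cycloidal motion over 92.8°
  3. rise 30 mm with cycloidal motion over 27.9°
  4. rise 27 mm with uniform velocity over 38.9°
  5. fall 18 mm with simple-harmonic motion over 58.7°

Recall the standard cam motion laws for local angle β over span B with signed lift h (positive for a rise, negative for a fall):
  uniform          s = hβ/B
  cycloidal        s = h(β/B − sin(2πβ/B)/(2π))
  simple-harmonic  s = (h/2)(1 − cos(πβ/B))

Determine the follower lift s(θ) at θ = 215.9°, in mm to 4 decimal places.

seg 1 [0°–141.7°] dwell: s stays 0.0000
seg 2 [141.7°–234.5°] cycloidal, h=25: θ=215.9° here. β=74.2, B=92.8. 25·(0.7996 − sin(2π·0.7996)/(2π)) = 23.7767 → s = 23.7767

23.7767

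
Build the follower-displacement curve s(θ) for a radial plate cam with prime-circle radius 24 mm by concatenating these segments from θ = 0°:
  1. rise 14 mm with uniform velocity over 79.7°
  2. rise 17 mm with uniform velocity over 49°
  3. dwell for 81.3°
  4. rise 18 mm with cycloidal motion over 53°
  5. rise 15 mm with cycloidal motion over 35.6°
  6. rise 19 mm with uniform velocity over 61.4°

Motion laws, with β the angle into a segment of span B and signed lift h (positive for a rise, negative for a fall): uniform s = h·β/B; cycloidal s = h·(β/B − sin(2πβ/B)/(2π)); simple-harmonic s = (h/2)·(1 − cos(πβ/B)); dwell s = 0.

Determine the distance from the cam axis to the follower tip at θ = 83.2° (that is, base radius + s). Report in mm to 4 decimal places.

seg 1 [0°–79.7°] uniform, h=14: full span → s += 14 → s = 14.0000
seg 2 [79.7°–128.7°] uniform, h=17: θ=83.2° here. β=3.5, B=49. 17·3.5/49 = 1.2143 → s = 15.2143
radial distance = base radius + s = 24 + 15.2143 = 39.2143

39.2143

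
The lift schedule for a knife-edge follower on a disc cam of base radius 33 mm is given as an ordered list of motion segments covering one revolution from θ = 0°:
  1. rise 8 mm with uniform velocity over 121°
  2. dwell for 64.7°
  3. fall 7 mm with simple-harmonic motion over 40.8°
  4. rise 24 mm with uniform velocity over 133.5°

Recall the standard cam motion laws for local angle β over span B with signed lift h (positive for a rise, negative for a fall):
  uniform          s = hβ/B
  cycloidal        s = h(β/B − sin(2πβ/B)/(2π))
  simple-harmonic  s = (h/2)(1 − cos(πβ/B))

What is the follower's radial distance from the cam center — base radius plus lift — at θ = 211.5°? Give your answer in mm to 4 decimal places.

seg 1 [0°–121°] uniform, h=8: full span → s += 8 → s = 8.0000
seg 2 [121°–185.7°] dwell: s stays 8.0000
seg 3 [185.7°–226.5°] simple-harmonic, h=-7: θ=211.5° here. β=25.8, B=40.8. -7/2·(1 − cos(π·0.6324)) = -4.9137 → s = 3.0863
radial distance = base radius + s = 33 + 3.0863 = 36.0863

36.0863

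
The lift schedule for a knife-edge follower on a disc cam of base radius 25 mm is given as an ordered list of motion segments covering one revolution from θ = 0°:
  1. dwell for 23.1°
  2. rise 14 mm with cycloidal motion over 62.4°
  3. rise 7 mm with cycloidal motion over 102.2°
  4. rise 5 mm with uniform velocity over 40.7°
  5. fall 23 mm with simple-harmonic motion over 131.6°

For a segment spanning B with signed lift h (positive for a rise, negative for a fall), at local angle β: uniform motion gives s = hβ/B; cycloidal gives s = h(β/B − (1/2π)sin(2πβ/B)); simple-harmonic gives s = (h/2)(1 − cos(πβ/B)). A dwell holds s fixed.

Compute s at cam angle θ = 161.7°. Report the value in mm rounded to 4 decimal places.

seg 1 [0°–23.1°] dwell: s stays 0.0000
seg 2 [23.1°–85.5°] cycloidal, h=14: full span → s += 14 → s = 14.0000
seg 3 [85.5°–187.7°] cycloidal, h=7: θ=161.7° here. β=76.2, B=102.2. 7·(0.7456 − sin(2π·0.7456)/(2π)) = 6.3328 → s = 20.3328

20.3328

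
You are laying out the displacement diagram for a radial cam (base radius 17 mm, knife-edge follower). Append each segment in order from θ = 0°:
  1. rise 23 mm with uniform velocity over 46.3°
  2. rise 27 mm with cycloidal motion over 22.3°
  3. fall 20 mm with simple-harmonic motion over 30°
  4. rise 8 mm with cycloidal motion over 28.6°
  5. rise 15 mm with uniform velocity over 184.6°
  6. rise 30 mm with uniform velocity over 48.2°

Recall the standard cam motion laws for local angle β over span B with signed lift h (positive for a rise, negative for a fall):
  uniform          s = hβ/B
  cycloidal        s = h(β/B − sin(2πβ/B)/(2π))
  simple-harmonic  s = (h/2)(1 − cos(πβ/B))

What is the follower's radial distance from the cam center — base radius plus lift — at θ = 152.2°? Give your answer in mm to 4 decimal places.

seg 1 [0°–46.3°] uniform, h=23: full span → s += 23 → s = 23.0000
seg 2 [46.3°–68.6°] cycloidal, h=27: full span → s += 27 → s = 50.0000
seg 3 [68.6°–98.6°] simple-harmonic, h=-20: full span → s += -20 → s = 30.0000
seg 4 [98.6°–127.2°] cycloidal, h=8: full span → s += 8 → s = 38.0000
seg 5 [127.2°–311.8°] uniform, h=15: θ=152.2° here. β=25, B=184.6. 15·25/184.6 = 2.0314 → s = 40.0314
radial distance = base radius + s = 17 + 40.0314 = 57.0314

57.0314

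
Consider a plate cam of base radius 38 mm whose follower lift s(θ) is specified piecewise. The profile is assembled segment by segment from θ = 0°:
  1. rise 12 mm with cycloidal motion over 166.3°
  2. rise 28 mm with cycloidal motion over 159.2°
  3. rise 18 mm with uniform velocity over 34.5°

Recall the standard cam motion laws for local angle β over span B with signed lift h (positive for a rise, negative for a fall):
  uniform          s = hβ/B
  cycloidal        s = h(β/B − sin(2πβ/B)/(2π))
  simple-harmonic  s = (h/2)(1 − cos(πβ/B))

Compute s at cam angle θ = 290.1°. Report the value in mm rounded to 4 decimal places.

seg 1 [0°–166.3°] cycloidal, h=12: full span → s += 12 → s = 12.0000
seg 2 [166.3°–325.5°] cycloidal, h=28: θ=290.1° here. β=123.8, B=159.2. 28·(0.7776 − sin(2π·0.7776)/(2π)) = 26.1632 → s = 38.1632

38.1632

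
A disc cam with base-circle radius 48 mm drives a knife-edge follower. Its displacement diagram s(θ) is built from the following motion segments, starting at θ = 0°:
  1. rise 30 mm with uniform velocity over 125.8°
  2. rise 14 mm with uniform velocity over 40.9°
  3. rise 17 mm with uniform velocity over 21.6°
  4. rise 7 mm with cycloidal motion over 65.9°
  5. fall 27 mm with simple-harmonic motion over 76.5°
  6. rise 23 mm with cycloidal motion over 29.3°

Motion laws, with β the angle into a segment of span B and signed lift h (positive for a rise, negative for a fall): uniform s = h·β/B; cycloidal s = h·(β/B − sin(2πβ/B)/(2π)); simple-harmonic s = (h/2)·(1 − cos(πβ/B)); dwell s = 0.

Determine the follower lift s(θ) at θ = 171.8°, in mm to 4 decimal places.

seg 1 [0°–125.8°] uniform, h=30: full span → s += 30 → s = 30.0000
seg 2 [125.8°–166.7°] uniform, h=14: full span → s += 14 → s = 44.0000
seg 3 [166.7°–188.3°] uniform, h=17: θ=171.8° here. β=5.1, B=21.6. 17·5.1/21.6 = 4.0139 → s = 48.0139

48.0139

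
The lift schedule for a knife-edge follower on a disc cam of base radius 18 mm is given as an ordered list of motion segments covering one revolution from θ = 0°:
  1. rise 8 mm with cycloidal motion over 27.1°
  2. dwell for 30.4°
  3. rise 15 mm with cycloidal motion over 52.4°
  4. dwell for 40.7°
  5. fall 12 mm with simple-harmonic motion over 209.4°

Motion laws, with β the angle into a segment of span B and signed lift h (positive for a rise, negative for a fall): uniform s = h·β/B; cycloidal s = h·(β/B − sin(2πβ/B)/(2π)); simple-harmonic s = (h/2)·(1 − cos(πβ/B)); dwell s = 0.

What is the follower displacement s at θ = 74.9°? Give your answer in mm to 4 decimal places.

seg 1 [0°–27.1°] cycloidal, h=8: full span → s += 8 → s = 8.0000
seg 2 [27.1°–57.5°] dwell: s stays 8.0000
seg 3 [57.5°–109.9°] cycloidal, h=15: θ=74.9° here. β=17.4, B=52.4. 15·(0.3321 − sin(2π·0.3321)/(2π)) = 2.9040 → s = 10.9040

10.9040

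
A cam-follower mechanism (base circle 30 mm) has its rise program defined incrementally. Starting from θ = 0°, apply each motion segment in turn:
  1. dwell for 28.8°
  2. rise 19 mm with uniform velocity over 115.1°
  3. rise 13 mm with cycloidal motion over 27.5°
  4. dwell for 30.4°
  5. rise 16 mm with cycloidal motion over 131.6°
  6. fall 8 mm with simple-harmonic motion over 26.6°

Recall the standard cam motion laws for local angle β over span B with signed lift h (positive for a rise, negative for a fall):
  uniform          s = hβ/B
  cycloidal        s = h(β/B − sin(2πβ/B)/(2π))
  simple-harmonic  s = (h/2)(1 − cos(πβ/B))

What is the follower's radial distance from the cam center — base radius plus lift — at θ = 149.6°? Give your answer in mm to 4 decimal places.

seg 1 [0°–28.8°] dwell: s stays 0.0000
seg 2 [28.8°–143.9°] uniform, h=19: full span → s += 19 → s = 19.0000
seg 3 [143.9°–171.4°] cycloidal, h=13: θ=149.6° here. β=5.7, B=27.5. 13·(0.2073 − sin(2π·0.2073)/(2π)) = 0.6996 → s = 19.6996
radial distance = base radius + s = 30 + 19.6996 = 49.6996

49.6996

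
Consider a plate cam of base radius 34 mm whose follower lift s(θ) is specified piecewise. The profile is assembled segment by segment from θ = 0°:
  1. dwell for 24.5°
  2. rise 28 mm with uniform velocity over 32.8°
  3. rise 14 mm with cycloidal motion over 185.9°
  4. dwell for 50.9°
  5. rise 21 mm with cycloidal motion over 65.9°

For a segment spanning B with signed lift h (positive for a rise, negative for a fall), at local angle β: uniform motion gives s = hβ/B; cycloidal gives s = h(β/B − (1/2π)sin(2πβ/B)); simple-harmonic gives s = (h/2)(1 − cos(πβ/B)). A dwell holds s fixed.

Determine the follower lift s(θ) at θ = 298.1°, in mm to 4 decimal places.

seg 1 [0°–24.5°] dwell: s stays 0.0000
seg 2 [24.5°–57.3°] uniform, h=28: full span → s += 28 → s = 28.0000
seg 3 [57.3°–243.2°] cycloidal, h=14: full span → s += 14 → s = 42.0000
seg 4 [243.2°–294.1°] dwell: s stays 42.0000
seg 5 [294.1°–360°] cycloidal, h=21: θ=298.1° here. β=4, B=65.9. 21·(0.0607 − sin(2π·0.0607)/(2π)) = 0.0307 → s = 42.0307

42.0307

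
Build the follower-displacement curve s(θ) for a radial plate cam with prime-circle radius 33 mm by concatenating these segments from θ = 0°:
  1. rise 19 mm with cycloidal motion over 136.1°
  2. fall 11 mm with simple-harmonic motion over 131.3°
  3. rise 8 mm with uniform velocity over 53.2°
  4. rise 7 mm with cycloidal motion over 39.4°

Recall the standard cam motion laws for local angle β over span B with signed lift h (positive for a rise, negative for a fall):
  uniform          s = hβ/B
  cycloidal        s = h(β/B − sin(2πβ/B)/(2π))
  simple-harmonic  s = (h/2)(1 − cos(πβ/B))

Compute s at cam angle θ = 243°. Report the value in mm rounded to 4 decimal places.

seg 1 [0°–136.1°] cycloidal, h=19: full span → s += 19 → s = 19.0000
seg 2 [136.1°–267.4°] simple-harmonic, h=-11: θ=243° here. β=106.9, B=131.3. -11/2·(1 − cos(π·0.8142)) = -10.0890 → s = 8.9110

8.9110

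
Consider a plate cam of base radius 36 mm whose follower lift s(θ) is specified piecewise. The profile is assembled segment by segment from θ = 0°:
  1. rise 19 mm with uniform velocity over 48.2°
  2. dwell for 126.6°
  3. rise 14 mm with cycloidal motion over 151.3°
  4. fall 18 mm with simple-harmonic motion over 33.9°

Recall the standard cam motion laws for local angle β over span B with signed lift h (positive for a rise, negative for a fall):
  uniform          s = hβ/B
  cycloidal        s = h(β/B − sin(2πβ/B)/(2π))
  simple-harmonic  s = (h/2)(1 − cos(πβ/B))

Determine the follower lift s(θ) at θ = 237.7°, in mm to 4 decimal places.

seg 1 [0°–48.2°] uniform, h=19: full span → s += 19 → s = 19.0000
seg 2 [48.2°–174.8°] dwell: s stays 19.0000
seg 3 [174.8°–326.1°] cycloidal, h=14: θ=237.7° here. β=62.9, B=151.3. 14·(0.4157 − sin(2π·0.4157)/(2π)) = 4.6948 → s = 23.6948

23.6948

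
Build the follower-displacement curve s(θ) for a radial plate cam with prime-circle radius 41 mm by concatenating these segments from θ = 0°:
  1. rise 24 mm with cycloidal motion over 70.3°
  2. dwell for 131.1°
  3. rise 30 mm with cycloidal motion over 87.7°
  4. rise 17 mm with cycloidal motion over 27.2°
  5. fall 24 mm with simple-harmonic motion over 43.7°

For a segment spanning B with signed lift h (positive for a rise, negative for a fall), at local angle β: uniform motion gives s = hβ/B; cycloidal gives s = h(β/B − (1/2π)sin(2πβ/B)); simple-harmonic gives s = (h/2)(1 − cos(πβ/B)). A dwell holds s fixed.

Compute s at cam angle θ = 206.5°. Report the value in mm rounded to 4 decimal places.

seg 1 [0°–70.3°] cycloidal, h=24: full span → s += 24 → s = 24.0000
seg 2 [70.3°–201.4°] dwell: s stays 24.0000
seg 3 [201.4°–289.1°] cycloidal, h=30: θ=206.5° here. β=5.1, B=87.7. 30·(0.0582 − sin(2π·0.0582)/(2π)) = 0.0386 → s = 24.0386

24.0386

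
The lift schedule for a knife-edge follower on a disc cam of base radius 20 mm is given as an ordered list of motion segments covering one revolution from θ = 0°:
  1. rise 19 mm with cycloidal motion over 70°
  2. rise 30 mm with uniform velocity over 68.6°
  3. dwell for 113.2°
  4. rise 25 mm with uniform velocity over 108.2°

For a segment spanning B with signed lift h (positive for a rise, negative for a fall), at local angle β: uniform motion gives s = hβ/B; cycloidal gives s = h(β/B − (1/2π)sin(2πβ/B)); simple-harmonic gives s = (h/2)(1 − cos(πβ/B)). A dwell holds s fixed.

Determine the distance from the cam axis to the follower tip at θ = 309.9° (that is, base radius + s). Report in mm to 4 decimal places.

seg 1 [0°–70°] cycloidal, h=19: full span → s += 19 → s = 19.0000
seg 2 [70°–138.6°] uniform, h=30: full span → s += 30 → s = 49.0000
seg 3 [138.6°–251.8°] dwell: s stays 49.0000
seg 4 [251.8°–360°] uniform, h=25: θ=309.9° here. β=58.1, B=108.2. 25·58.1/108.2 = 13.4242 → s = 62.4242
radial distance = base radius + s = 20 + 62.4242 = 82.4242

82.4242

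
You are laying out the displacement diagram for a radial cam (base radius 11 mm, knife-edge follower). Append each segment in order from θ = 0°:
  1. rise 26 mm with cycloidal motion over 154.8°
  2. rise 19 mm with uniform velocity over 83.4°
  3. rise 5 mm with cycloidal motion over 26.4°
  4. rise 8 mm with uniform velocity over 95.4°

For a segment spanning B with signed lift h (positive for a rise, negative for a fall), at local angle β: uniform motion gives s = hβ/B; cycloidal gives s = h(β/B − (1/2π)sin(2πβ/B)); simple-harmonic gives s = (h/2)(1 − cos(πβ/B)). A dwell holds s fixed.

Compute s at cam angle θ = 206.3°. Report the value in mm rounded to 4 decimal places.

seg 1 [0°–154.8°] cycloidal, h=26: full span → s += 26 → s = 26.0000
seg 2 [154.8°–238.2°] uniform, h=19: θ=206.3° here. β=51.5, B=83.4. 19·51.5/83.4 = 11.7326 → s = 37.7326

37.7326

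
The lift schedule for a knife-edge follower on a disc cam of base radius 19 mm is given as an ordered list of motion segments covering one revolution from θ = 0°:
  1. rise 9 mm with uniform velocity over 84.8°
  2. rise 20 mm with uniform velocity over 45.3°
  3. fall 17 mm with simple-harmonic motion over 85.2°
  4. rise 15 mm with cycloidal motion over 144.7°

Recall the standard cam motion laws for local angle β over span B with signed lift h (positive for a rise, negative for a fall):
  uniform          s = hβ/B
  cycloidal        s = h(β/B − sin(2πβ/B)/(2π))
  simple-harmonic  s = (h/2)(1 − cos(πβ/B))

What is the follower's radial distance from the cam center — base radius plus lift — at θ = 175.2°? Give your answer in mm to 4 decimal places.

seg 1 [0°–84.8°] uniform, h=9: full span → s += 9 → s = 9.0000
seg 2 [84.8°–130.1°] uniform, h=20: full span → s += 20 → s = 29.0000
seg 3 [130.1°–215.3°] simple-harmonic, h=-17: θ=175.2° here. β=45.1, B=85.2. -17/2·(1 − cos(π·0.5293)) = -9.2824 → s = 19.7176
radial distance = base radius + s = 19 + 19.7176 = 38.7176

38.7176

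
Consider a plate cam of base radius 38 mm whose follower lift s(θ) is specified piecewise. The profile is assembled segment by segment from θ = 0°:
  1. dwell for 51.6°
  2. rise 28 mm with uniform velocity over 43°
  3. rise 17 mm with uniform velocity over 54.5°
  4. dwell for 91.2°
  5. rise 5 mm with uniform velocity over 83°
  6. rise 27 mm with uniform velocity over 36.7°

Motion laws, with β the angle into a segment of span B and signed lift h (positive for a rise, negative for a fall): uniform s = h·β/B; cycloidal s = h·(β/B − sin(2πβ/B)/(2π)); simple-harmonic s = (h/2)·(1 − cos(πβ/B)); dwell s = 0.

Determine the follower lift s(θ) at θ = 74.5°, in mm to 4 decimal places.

seg 1 [0°–51.6°] dwell: s stays 0.0000
seg 2 [51.6°–94.6°] uniform, h=28: θ=74.5° here. β=22.9, B=43. 28·22.9/43 = 14.9116 → s = 14.9116

14.9116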